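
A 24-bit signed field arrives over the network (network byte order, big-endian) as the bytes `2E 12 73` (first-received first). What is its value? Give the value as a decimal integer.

Big-endian: lowest address holds the most-significant byte.
The bytes are already most-significant first: 0x2E1273.
0x2E1273 = 3019379.

3019379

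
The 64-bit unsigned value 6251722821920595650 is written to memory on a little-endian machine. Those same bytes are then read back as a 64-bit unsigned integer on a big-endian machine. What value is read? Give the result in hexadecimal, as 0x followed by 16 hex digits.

0xC29EC792C894C256

6251722821920595650 in 64-bit hexadecimal is 0x56C294C892C79EC2.
Stored little-endian, the bytes at ascending addresses are C2 9E C7 92 C8 94 C2 56.
Read back as big-endian, the last byte is least significant, giving 0xC29EC792C894C256.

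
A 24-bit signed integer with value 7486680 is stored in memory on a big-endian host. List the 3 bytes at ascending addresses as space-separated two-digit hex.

7486680 in hexadecimal, padded to 24 bits, is 0x723CD8.
Split into bytes (most-significant first): 72 3C D8.
Big-endian stores the most-significant byte at the lowest address.
So the memory order matches the most-significant-first order: 72 3C D8.

72 3C D8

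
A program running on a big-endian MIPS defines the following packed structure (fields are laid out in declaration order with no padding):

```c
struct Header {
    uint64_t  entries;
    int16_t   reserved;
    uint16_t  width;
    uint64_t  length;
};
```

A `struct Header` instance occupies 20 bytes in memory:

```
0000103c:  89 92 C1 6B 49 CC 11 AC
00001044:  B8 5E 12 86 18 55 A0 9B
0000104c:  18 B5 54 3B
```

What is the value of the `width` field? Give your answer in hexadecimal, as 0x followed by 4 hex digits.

0x1286

`width` follows `entries` (8 B), `reserved` (2 B), so it starts at offset 8 + 2 = 10 and occupies 2 bytes.
Bytes at offsets 10..11: 12 86.
Big-endian stores the most-significant byte at the lowest address.
The bytes are already most-significant first: 0x1286.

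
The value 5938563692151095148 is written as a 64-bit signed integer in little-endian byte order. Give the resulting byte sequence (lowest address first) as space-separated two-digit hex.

5938563692151095148 in hexadecimal, padded to 64 bits, is 0x526A0436D2B2BF6C.
Split into bytes (most-significant first): 52 6A 04 36 D2 B2 BF 6C.
Little-endian: lowest address holds the least-significant byte.
So at ascending addresses the bytes are 6C BF B2 D2 36 04 6A 52.

6C BF B2 D2 36 04 6A 52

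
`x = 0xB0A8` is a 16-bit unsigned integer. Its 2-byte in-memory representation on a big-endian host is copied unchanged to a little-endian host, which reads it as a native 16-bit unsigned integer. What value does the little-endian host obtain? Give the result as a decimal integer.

43184

Stored big-endian, the bytes at ascending addresses are B0 A8.
Read back as little-endian, the first byte is least significant, giving 0xA8B0.
0xA8B0 = 43184.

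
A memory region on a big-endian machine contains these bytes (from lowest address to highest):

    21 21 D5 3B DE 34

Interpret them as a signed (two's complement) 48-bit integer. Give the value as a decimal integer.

36429195107892

Big-endian: lowest address holds the most-significant byte.
The bytes are already most-significant first: 0x2121D53BDE34.
0x2121D53BDE34 = 36429195107892.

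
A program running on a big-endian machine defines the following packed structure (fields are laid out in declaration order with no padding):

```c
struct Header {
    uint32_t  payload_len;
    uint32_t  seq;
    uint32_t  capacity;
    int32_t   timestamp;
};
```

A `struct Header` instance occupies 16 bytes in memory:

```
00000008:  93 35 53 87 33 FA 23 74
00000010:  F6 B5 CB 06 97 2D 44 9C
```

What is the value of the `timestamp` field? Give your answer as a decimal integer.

`timestamp` follows `payload_len` (4 B), `seq` (4 B), `capacity` (4 B), so it starts at offset 4 + 4 + 4 = 12 and occupies 4 bytes.
Bytes at offsets 12..15: 97 2D 44 9C.
Big-endian: lowest address holds the most-significant byte.
The bytes are already most-significant first: 0x972D449C.
Top bit is set, so as a signed 32-bit value this is 0x972D449C − 2^32 = -1758640996.

-1758640996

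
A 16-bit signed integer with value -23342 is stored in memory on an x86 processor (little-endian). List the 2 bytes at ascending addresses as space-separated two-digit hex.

Two's complement of -23342 in 16 bits: 23342 = 0x5B2E; invert → 0xA4D1; add 1 → 0xA4D2.
Split into bytes (most-significant first): A4 D2.
Little-endian stores the least-significant byte at the lowest address.
So at ascending addresses the bytes are D2 A4.

D2 A4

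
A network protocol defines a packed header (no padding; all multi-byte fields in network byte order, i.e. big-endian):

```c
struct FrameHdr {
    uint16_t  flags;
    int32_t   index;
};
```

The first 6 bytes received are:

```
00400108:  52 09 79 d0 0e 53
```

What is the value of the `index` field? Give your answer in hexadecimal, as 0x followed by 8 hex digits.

`index` follows `flags` (2 bytes), so it starts at byte offset 2 and occupies 4 bytes.
Bytes at offsets 2..5: 79 D0 0E 53.
Big-endian stores the most-significant byte at the lowest address.
The bytes are already most-significant first: 0x79D00E53.

0x79D00E53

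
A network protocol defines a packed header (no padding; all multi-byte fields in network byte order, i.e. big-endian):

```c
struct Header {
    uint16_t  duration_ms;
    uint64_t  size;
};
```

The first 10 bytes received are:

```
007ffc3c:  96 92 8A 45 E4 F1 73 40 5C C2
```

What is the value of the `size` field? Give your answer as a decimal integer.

`size` follows `duration_ms` (2 bytes), so it starts at byte offset 2 and occupies 8 bytes.
Bytes at offsets 2..9: 8A 45 E4 F1 73 40 5C C2.
In big-endian order the high byte comes first in memory.
The bytes are already most-significant first: 0x8A45E4F173405CC2.
0x8A45E4F173405CC2 = 9963621476298939586.

9963621476298939586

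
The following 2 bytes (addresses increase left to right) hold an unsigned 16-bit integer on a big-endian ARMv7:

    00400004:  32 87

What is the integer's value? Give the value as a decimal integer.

Big-endian: lowest address holds the most-significant byte.
The bytes are already most-significant first: 0x3287.
0x3287 = 12935.

12935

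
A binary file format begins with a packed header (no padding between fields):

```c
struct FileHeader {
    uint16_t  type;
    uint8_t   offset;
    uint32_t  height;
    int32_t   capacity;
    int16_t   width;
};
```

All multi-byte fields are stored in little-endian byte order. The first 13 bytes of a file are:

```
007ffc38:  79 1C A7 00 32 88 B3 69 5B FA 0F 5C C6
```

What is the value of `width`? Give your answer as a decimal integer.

`width` follows `type` (2 B), `offset` (1 B), `height` (4 B), `capacity` (4 B), so it starts at offset 2 + 1 + 4 + 4 = 11 and occupies 2 bytes.
Bytes at offsets 11..12: 5C C6.
In little-endian order the low byte comes first in memory.
Reassemble most-significant byte first: C6 5C → 0xC65C.
Top bit is set, so as a signed 16-bit value this is 0xC65C − 2^16 = -14756.

-14756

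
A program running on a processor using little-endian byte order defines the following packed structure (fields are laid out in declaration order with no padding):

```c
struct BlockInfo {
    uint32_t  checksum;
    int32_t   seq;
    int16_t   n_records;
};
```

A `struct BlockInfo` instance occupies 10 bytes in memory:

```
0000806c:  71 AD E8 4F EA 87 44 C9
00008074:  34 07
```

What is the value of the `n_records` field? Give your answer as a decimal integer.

1844

`n_records` follows `checksum` (4 B), `seq` (4 B), so it starts at offset 4 + 4 = 8 and occupies 2 bytes.
Bytes at offsets 8..9: 34 07.
In little-endian order the low byte comes first in memory.
Reassemble most-significant byte first: 07 34 → 0x0734.
0x0734 = 1844.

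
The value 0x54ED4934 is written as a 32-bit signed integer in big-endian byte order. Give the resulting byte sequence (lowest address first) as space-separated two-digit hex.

54 ED 49 34

Split into bytes (most-significant first): 54 ED 49 34.
Big-endian: lowest address holds the most-significant byte.
So the memory order matches the most-significant-first order: 54 ED 49 34.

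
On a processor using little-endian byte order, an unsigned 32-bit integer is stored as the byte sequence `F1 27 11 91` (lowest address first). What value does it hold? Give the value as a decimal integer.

Little-endian stores the least-significant byte at the lowest address.
Reassemble most-significant byte first: 91 11 27 F1 → 0x911127F1.
0x911127F1 = 2433820657.

2433820657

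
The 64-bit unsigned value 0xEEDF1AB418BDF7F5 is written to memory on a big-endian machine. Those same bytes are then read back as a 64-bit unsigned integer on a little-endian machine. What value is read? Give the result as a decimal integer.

Stored big-endian, the bytes at ascending addresses are EE DF 1A B4 18 BD F7 F5.
Read back as little-endian, the first byte is least significant, giving 0xF5F7BD18B41ADFEE.
0xF5F7BD18B41ADFEE = 17723842772338401262.

17723842772338401262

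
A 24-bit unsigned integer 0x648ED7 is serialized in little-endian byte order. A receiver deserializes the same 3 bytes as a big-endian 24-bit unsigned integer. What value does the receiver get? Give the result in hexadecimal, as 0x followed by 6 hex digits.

Stored little-endian, the bytes at ascending addresses are D7 8E 64.
Read back as big-endian, the last byte is least significant, giving 0xD78E64.

0xD78E64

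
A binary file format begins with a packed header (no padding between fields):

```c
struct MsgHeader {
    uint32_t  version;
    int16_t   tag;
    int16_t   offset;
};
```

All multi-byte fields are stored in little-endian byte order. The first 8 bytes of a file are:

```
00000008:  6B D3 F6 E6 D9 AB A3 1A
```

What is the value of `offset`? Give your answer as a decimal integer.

`offset` follows `version` (4 B), `tag` (2 B), so it starts at offset 4 + 2 = 6 and occupies 2 bytes.
Bytes at offsets 6..7: A3 1A.
In little-endian order the low byte comes first in memory.
Reassemble most-significant byte first: 1A A3 → 0x1AA3.
0x1AA3 = 6819.

6819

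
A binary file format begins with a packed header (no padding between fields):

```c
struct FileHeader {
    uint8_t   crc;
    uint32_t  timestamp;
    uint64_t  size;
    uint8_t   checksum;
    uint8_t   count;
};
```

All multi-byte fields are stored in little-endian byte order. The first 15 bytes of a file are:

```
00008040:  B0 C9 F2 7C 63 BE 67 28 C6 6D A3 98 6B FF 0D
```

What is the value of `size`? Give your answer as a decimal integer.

`size` follows `crc` (1 B), `timestamp` (4 B), so it starts at offset 1 + 4 = 5 and occupies 8 bytes.
Bytes at offsets 5..12: BE 67 28 C6 6D A3 98 6B.
In little-endian order the low byte comes first in memory.
Reassemble most-significant byte first: 6B 98 A3 6D C6 28 67 BE → 0x6B98A36DC62867BE.
0x6B98A36DC62867BE = 7753126450389608382.

7753126450389608382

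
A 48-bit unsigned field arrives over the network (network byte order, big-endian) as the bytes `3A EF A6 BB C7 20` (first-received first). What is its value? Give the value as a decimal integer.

64800968918816

Big-endian stores the most-significant byte at the lowest address.
The bytes are already most-significant first: 0x3AEFA6BBC720.
0x3AEFA6BBC720 = 64800968918816.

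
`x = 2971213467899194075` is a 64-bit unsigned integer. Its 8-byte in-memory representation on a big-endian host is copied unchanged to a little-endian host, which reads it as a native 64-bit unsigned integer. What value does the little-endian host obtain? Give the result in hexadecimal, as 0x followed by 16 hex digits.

0xDBEAFC29E8DE3B29

2971213467899194075 in 64-bit hexadecimal is 0x293BDEE829FCEADB.
Stored big-endian, the bytes at ascending addresses are 29 3B DE E8 29 FC EA DB.
Read back as little-endian, the first byte is least significant, giving 0xDBEAFC29E8DE3B29.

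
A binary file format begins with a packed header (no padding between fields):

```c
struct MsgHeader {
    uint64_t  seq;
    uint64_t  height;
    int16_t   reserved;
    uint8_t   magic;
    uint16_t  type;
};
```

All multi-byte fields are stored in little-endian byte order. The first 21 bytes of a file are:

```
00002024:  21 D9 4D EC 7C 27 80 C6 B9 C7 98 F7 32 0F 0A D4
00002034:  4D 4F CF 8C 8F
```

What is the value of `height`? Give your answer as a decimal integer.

15279041397384595385

`height` follows `seq` (8 bytes), so it starts at byte offset 8 and occupies 8 bytes.
Bytes at offsets 8..15: B9 C7 98 F7 32 0F 0A D4.
Little-endian stores the least-significant byte at the lowest address.
Reassemble most-significant byte first: D4 0A 0F 32 F7 98 C7 B9 → 0xD40A0F32F798C7B9.
0xD40A0F32F798C7B9 = 15279041397384595385.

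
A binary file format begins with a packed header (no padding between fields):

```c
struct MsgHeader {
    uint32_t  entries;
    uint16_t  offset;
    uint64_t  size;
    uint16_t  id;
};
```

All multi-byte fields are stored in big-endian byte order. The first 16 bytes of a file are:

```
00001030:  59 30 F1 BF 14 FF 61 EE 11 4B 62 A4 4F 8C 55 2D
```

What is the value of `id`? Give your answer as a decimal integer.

`id` follows `entries` (4 B), `offset` (2 B), `size` (8 B), so it starts at offset 4 + 2 + 8 = 14 and occupies 2 bytes.
Bytes at offsets 14..15: 55 2D.
Big-endian: lowest address holds the most-significant byte.
The bytes are already most-significant first: 0x552D.
0x552D = 21805.

21805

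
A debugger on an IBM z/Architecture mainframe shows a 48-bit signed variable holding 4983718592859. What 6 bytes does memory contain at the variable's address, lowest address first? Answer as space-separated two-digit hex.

04 88 5C C6 C1 5B

4983718592859 in hexadecimal, padded to 48 bits, is 0x04885CC6C15B.
Split into bytes (most-significant first): 04 88 5C C6 C1 5B.
In big-endian order the high byte comes first in memory.
So the memory order matches the most-significant-first order: 04 88 5C C6 C1 5B.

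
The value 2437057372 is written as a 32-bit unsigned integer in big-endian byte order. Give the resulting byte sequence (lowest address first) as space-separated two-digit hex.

2437057372 in hexadecimal, padded to 32 bits, is 0x91428B5C.
Split into bytes (most-significant first): 91 42 8B 5C.
In big-endian order the high byte comes first in memory.
So the memory order matches the most-significant-first order: 91 42 8B 5C.

91 42 8B 5C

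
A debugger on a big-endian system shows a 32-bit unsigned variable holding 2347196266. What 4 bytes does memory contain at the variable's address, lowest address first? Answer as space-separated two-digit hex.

8B E7 5F 6A

2347196266 in hexadecimal, padded to 32 bits, is 0x8BE75F6A.
Split into bytes (most-significant first): 8B E7 5F 6A.
Big-endian: lowest address holds the most-significant byte.
So the memory order matches the most-significant-first order: 8B E7 5F 6A.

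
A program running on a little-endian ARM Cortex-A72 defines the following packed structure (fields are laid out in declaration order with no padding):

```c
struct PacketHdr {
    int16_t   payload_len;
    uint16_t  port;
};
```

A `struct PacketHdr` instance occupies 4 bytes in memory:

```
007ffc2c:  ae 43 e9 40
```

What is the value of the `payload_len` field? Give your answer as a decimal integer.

17326

`payload_len` is the first field, at byte offset 0, occupying 2 bytes.
Bytes at offsets 0..1: AE 43.
Little-endian: lowest address holds the least-significant byte.
Reassemble most-significant byte first: 43 AE → 0x43AE.
0x43AE = 17326.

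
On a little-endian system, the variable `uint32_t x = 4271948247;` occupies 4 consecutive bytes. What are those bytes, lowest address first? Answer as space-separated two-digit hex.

D7 C1 A0 FE

4271948247 in hexadecimal, padded to 32 bits, is 0xFEA0C1D7.
Split into bytes (most-significant first): FE A0 C1 D7.
Little-endian stores the least-significant byte at the lowest address.
So at ascending addresses the bytes are D7 C1 A0 FE.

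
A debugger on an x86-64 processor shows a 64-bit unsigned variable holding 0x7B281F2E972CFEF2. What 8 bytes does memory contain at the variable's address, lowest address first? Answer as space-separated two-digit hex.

Split into bytes (most-significant first): 7B 28 1F 2E 97 2C FE F2.
Little-endian stores the least-significant byte at the lowest address.
So at ascending addresses the bytes are F2 FE 2C 97 2E 1F 28 7B.

F2 FE 2C 97 2E 1F 28 7B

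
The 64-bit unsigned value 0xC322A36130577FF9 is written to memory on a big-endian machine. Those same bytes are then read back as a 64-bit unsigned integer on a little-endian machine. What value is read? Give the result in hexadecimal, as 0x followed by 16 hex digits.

0xF97F573061A322C3

Stored big-endian, the bytes at ascending addresses are C3 22 A3 61 30 57 7F F9.
Read back as little-endian, the first byte is least significant, giving 0xF97F573061A322C3.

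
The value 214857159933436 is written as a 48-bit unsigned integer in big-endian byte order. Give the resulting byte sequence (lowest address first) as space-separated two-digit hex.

C3 69 54 B1 FD FC

214857159933436 in hexadecimal, padded to 48 bits, is 0xC36954B1FDFC.
Split into bytes (most-significant first): C3 69 54 B1 FD FC.
Big-endian: lowest address holds the most-significant byte.
So the memory order matches the most-significant-first order: C3 69 54 B1 FD FC.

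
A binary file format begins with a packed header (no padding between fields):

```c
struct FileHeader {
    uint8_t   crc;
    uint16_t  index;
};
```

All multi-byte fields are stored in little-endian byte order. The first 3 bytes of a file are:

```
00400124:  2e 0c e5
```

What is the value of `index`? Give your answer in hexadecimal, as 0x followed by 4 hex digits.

0xE50C

`index` follows `crc` (1 byte), so it starts at byte offset 1 and occupies 2 bytes.
Bytes at offsets 1..2: 0C E5.
In little-endian order the low byte comes first in memory.
Reassemble most-significant byte first: E5 0C → 0xE50C.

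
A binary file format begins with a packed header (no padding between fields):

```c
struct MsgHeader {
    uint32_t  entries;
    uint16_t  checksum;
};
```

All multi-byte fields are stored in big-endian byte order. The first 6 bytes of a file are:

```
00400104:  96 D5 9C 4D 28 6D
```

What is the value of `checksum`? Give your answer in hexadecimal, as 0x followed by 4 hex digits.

0x286D

`checksum` follows `entries` (4 bytes), so it starts at byte offset 4 and occupies 2 bytes.
Bytes at offsets 4..5: 28 6D.
Big-endian stores the most-significant byte at the lowest address.
The bytes are already most-significant first: 0x286D.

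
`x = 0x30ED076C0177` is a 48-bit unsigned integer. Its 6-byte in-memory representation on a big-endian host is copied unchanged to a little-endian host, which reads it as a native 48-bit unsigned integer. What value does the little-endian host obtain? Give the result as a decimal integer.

Stored big-endian, the bytes at ascending addresses are 30 ED 07 6C 01 77.
Read back as little-endian, the first byte is least significant, giving 0x77016C07ED30.
0x77016C07ED30 = 130847991131440.

130847991131440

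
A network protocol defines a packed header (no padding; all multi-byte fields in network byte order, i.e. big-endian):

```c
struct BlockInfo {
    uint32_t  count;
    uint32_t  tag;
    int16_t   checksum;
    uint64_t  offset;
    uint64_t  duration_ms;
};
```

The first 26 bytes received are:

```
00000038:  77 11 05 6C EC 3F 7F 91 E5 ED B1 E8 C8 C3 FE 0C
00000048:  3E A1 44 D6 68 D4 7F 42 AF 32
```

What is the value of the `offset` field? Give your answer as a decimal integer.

`offset` follows `count` (4 B), `tag` (4 B), `checksum` (2 B), so it starts at offset 4 + 4 + 2 = 10 and occupies 8 bytes.
Bytes at offsets 10..17: B1 E8 C8 C3 FE 0C 3E A1.
Big-endian: lowest address holds the most-significant byte.
The bytes are already most-significant first: 0xB1E8C8C3FE0C3EA1.
0xB1E8C8C3FE0C3EA1 = 12819717083416510113.

12819717083416510113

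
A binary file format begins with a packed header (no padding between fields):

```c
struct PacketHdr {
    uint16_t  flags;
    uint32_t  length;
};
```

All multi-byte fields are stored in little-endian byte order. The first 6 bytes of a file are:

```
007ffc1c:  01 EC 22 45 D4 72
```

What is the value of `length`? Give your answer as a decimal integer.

`length` follows `flags` (2 bytes), so it starts at byte offset 2 and occupies 4 bytes.
Bytes at offsets 2..5: 22 45 D4 72.
Little-endian: lowest address holds the least-significant byte.
Reassemble most-significant byte first: 72 D4 45 22 → 0x72D44522.
0x72D44522 = 1926513954.

1926513954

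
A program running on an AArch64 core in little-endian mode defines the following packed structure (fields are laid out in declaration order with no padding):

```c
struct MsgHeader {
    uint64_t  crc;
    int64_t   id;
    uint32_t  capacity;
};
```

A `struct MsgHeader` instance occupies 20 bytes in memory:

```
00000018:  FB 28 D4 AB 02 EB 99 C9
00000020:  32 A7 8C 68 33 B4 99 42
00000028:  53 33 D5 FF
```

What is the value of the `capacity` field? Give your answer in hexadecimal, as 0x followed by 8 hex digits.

0xFFD53353

`capacity` follows `crc` (8 B), `id` (8 B), so it starts at offset 8 + 8 = 16 and occupies 4 bytes.
Bytes at offsets 16..19: 53 33 D5 FF.
Little-endian stores the least-significant byte at the lowest address.
Reassemble most-significant byte first: FF D5 33 53 → 0xFFD53353.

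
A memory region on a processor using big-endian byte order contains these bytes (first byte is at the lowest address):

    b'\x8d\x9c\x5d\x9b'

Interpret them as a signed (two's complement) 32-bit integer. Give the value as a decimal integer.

-1919132261

In big-endian order the high byte comes first in memory.
The bytes are already most-significant first: 0x8D9C5D9B.
Top bit is set, so as a signed 32-bit value this is 0x8D9C5D9B − 2^32 = -1919132261.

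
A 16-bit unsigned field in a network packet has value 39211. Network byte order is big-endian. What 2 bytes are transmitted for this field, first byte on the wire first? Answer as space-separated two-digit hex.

99 2B

39211 in hexadecimal, padded to 16 bits, is 0x992B.
Split into bytes (most-significant first): 99 2B.
Big-endian stores the most-significant byte at the lowest address.
So the memory order matches the most-significant-first order: 99 2B.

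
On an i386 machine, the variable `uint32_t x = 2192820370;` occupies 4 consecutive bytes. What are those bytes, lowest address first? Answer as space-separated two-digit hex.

2192820370 in hexadecimal, padded to 32 bits, is 0x82B3C892.
Split into bytes (most-significant first): 82 B3 C8 92.
In little-endian order the low byte comes first in memory.
So at ascending addresses the bytes are 92 C8 B3 82.

92 C8 B3 82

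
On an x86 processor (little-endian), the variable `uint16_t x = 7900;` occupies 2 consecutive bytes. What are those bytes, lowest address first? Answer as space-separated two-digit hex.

DC 1E

7900 in hexadecimal, padded to 16 bits, is 0x1EDC.
Split into bytes (most-significant first): 1E DC.
Little-endian: lowest address holds the least-significant byte.
So at ascending addresses the bytes are DC 1E.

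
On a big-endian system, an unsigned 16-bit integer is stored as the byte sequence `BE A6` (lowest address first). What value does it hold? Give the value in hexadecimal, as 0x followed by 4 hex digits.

0xBEA6

Big-endian: lowest address holds the most-significant byte.
The bytes are already most-significant first: 0xBEA6.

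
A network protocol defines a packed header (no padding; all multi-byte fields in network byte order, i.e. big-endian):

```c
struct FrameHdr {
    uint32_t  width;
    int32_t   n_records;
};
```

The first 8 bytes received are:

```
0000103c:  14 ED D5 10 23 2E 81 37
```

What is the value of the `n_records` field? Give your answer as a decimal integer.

590250295

`n_records` follows `width` (4 bytes), so it starts at byte offset 4 and occupies 4 bytes.
Bytes at offsets 4..7: 23 2E 81 37.
Big-endian: lowest address holds the most-significant byte.
The bytes are already most-significant first: 0x232E8137.
0x232E8137 = 590250295.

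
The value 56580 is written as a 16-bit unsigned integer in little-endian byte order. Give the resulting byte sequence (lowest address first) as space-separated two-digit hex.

04 DD

56580 in hexadecimal, padded to 16 bits, is 0xDD04.
Split into bytes (most-significant first): DD 04.
Little-endian: lowest address holds the least-significant byte.
So at ascending addresses the bytes are 04 DD.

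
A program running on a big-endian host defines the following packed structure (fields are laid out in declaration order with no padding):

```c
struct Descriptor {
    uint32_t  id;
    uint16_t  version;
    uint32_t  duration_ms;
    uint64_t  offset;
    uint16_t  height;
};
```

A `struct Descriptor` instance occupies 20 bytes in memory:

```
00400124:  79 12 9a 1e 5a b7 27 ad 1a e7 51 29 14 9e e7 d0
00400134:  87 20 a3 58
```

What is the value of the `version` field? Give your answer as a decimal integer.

`version` follows `id` (4 bytes), so it starts at byte offset 4 and occupies 2 bytes.
Bytes at offsets 4..5: 5A B7.
In big-endian order the high byte comes first in memory.
The bytes are already most-significant first: 0x5AB7.
0x5AB7 = 23223.

23223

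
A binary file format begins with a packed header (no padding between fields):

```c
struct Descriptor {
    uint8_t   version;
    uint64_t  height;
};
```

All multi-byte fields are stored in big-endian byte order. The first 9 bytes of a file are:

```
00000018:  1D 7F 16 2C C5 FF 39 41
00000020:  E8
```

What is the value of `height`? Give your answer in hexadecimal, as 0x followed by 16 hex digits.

`height` follows `version` (1 byte), so it starts at byte offset 1 and occupies 8 bytes.
Bytes at offsets 1..8: 7F 16 2C C5 FF 39 41 E8.
Big-endian stores the most-significant byte at the lowest address.
The bytes are already most-significant first: 0x7F162CC5FF3941E8.

0x7F162CC5FF3941E8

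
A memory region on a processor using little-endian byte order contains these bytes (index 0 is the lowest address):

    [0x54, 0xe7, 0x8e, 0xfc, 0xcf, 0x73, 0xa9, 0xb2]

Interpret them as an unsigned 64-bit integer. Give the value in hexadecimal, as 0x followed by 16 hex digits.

Little-endian: lowest address holds the least-significant byte.
Reassemble most-significant byte first: B2 A9 73 CF FC 8E E7 54 → 0xB2A973CFFC8EE754.

0xB2A973CFFC8EE754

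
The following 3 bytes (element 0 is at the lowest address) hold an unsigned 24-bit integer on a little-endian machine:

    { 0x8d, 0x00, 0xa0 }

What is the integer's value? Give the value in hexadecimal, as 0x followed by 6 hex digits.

0xA0008D

In little-endian order the low byte comes first in memory.
Reassemble most-significant byte first: A0 00 8D → 0xA0008D.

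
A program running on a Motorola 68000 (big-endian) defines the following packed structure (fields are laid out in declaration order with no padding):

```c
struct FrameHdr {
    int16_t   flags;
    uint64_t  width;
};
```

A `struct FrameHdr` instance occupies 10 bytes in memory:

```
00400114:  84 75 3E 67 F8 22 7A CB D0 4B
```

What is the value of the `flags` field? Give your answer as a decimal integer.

-31627

`flags` is the first field, at byte offset 0, occupying 2 bytes.
Bytes at offsets 0..1: 84 75.
Big-endian stores the most-significant byte at the lowest address.
The bytes are already most-significant first: 0x8475.
Top bit is set, so as a signed 16-bit value this is 0x8475 − 2^16 = -31627.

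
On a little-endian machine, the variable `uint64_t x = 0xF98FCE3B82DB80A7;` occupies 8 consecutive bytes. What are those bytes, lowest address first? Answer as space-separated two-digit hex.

A7 80 DB 82 3B CE 8F F9

Split into bytes (most-significant first): F9 8F CE 3B 82 DB 80 A7.
Little-endian: lowest address holds the least-significant byte.
So at ascending addresses the bytes are A7 80 DB 82 3B CE 8F F9.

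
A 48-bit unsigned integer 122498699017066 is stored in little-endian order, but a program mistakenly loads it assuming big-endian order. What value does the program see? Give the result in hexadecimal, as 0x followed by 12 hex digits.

122498699017066 in 48-bit hexadecimal is 0x6F697370BB6A.
Stored little-endian, the bytes at ascending addresses are 6A BB 70 73 69 6F.
Read back as big-endian, the last byte is least significant, giving 0x6ABB7073696F.

0x6ABB7073696F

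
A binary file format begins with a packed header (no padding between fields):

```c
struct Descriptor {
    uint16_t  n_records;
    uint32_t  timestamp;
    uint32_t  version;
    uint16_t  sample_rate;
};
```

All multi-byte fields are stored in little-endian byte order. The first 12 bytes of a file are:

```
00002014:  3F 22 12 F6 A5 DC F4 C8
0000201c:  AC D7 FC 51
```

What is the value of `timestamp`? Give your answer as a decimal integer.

`timestamp` follows `n_records` (2 bytes), so it starts at byte offset 2 and occupies 4 bytes.
Bytes at offsets 2..5: 12 F6 A5 DC.
Little-endian: lowest address holds the least-significant byte.
Reassemble most-significant byte first: DC A5 F6 12 → 0xDCA5F612.
0xDCA5F612 = 3701863954.

3701863954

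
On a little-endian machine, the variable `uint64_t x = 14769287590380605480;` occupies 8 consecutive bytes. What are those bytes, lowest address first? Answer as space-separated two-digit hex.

14769287590380605480 in hexadecimal, padded to 64 bits, is 0xCCF70CCFFA389028.
Split into bytes (most-significant first): CC F7 0C CF FA 38 90 28.
In little-endian order the low byte comes first in memory.
So at ascending addresses the bytes are 28 90 38 FA CF 0C F7 CC.

28 90 38 FA CF 0C F7 CC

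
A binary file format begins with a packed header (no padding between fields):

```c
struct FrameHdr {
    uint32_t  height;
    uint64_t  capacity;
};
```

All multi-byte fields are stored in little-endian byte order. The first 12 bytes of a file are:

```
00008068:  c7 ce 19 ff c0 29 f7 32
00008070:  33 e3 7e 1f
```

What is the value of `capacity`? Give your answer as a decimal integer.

`capacity` follows `height` (4 bytes), so it starts at byte offset 4 and occupies 8 bytes.
Bytes at offsets 4..11: C0 29 F7 32 33 E3 7E 1F.
In little-endian order the low byte comes first in memory.
Reassemble most-significant byte first: 1F 7E E3 33 32 F7 29 C0 → 0x1F7EE33332F729C0.
0x1F7EE33332F729C0 = 2269501071279204800.

2269501071279204800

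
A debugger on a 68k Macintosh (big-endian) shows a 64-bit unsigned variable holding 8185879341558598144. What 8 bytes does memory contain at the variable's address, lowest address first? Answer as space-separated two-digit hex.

71 9A 15 E3 F7 CF 0A 00

8185879341558598144 in hexadecimal, padded to 64 bits, is 0x719A15E3F7CF0A00.
Split into bytes (most-significant first): 71 9A 15 E3 F7 CF 0A 00.
Big-endian stores the most-significant byte at the lowest address.
So the memory order matches the most-significant-first order: 71 9A 15 E3 F7 CF 0A 00.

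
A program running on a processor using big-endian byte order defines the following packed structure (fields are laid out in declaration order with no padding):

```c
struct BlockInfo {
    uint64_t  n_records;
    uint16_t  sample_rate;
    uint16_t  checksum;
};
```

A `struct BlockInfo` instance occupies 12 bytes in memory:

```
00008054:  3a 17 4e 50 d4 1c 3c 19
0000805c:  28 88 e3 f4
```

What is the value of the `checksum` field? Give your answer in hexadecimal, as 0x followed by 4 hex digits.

`checksum` follows `n_records` (8 B), `sample_rate` (2 B), so it starts at offset 8 + 2 = 10 and occupies 2 bytes.
Bytes at offsets 10..11: E3 F4.
Big-endian: lowest address holds the most-significant byte.
The bytes are already most-significant first: 0xE3F4.

0xE3F4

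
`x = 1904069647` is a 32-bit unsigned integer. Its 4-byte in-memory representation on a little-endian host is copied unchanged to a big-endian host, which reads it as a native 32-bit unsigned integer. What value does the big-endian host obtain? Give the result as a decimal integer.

1904069647 in 32-bit hexadecimal is 0x717DCC0F.
Stored little-endian, the bytes at ascending addresses are 0F CC 7D 71.
Read back as big-endian, the last byte is least significant, giving 0x0FCC7D71.
0x0FCC7D71 = 265059697.

265059697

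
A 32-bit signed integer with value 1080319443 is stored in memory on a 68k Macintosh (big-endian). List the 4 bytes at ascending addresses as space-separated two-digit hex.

40 64 5D D3

1080319443 in hexadecimal, padded to 32 bits, is 0x40645DD3.
Split into bytes (most-significant first): 40 64 5D D3.
Big-endian: lowest address holds the most-significant byte.
So the memory order matches the most-significant-first order: 40 64 5D D3.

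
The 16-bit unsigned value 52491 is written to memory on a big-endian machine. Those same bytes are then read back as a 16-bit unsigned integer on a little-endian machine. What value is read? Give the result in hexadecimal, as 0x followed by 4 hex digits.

52491 in 16-bit hexadecimal is 0xCD0B.
Stored big-endian, the bytes at ascending addresses are CD 0B.
Read back as little-endian, the first byte is least significant, giving 0x0BCD.

0x0BCD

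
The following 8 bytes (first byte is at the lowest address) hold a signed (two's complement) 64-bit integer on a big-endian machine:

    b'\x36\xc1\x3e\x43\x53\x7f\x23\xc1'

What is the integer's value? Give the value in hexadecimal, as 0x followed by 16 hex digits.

0x36C13E43537F23C1

Big-endian stores the most-significant byte at the lowest address.
The bytes are already most-significant first: 0x36C13E43537F23C1.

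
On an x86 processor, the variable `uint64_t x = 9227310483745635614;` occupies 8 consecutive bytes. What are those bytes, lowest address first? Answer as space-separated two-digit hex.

1E 7D E5 1F FF FD 0D 80

9227310483745635614 in hexadecimal, padded to 64 bits, is 0x800DFDFF1FE57D1E.
Split into bytes (most-significant first): 80 0D FD FF 1F E5 7D 1E.
Little-endian: lowest address holds the least-significant byte.
So at ascending addresses the bytes are 1E 7D E5 1F FF FD 0D 80.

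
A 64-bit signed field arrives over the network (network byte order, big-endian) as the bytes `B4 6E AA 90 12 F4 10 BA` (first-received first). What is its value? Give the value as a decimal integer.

Big-endian: lowest address holds the most-significant byte.
The bytes are already most-significant first: 0xB46EAA9012F410BA.
Top bit is set, so as a signed 64-bit value this is 0xB46EAA9012F410BA − 2^64 = -5445227363674353478.

-5445227363674353478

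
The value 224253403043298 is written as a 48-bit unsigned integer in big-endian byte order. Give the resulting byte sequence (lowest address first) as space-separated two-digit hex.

CB F5 10 6D 95 E2

224253403043298 in hexadecimal, padded to 48 bits, is 0xCBF5106D95E2.
Split into bytes (most-significant first): CB F5 10 6D 95 E2.
Big-endian stores the most-significant byte at the lowest address.
So the memory order matches the most-significant-first order: CB F5 10 6D 95 E2.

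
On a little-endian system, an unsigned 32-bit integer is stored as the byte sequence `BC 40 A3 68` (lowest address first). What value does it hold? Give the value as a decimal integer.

1755529404

In little-endian order the low byte comes first in memory.
Reassemble most-significant byte first: 68 A3 40 BC → 0x68A340BC.
0x68A340BC = 1755529404.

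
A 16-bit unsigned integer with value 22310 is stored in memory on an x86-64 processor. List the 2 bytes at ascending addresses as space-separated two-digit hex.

26 57

22310 in hexadecimal, padded to 16 bits, is 0x5726.
Split into bytes (most-significant first): 57 26.
Little-endian: lowest address holds the least-significant byte.
So at ascending addresses the bytes are 26 57.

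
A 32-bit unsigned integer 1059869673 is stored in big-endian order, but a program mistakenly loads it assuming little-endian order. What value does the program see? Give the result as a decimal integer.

1059869673 in 32-bit hexadecimal is 0x3F2C53E9.
Stored big-endian, the bytes at ascending addresses are 3F 2C 53 E9.
Read back as little-endian, the first byte is least significant, giving 0xE9532C3F.
0xE9532C3F = 3914542143.

3914542143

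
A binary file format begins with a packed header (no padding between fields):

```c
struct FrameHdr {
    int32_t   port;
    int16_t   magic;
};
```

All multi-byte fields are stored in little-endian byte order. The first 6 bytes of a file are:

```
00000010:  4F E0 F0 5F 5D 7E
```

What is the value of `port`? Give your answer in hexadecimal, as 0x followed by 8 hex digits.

`port` is the first field, at byte offset 0, occupying 4 bytes.
Bytes at offsets 0..3: 4F E0 F0 5F.
Little-endian stores the least-significant byte at the lowest address.
Reassemble most-significant byte first: 5F F0 E0 4F → 0x5FF0E04F.

0x5FF0E04F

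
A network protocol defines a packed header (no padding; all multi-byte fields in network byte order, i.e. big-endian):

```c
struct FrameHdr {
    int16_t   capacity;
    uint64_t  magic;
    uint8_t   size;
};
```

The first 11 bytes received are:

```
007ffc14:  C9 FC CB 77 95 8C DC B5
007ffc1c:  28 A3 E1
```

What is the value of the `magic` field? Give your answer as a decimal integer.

14661351544158759075

`magic` follows `capacity` (2 bytes), so it starts at byte offset 2 and occupies 8 bytes.
Bytes at offsets 2..9: CB 77 95 8C DC B5 28 A3.
In big-endian order the high byte comes first in memory.
The bytes are already most-significant first: 0xCB77958CDCB528A3.
0xCB77958CDCB528A3 = 14661351544158759075.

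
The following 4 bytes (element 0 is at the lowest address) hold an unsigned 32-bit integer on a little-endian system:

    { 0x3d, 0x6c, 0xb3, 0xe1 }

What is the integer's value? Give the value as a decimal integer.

Little-endian stores the least-significant byte at the lowest address.
Reassemble most-significant byte first: E1 B3 6C 3D → 0xE1B36C3D.
0xE1B36C3D = 3786632253.

3786632253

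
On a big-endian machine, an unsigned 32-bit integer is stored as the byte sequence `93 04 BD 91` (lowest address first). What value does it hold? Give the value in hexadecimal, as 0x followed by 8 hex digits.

Big-endian stores the most-significant byte at the lowest address.
The bytes are already most-significant first: 0x9304BD91.

0x9304BD91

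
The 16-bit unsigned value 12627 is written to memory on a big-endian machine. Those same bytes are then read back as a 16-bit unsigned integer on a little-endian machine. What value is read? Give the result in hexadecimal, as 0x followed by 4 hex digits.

0x5331

12627 in 16-bit hexadecimal is 0x3153.
Stored big-endian, the bytes at ascending addresses are 31 53.
Read back as little-endian, the first byte is least significant, giving 0x5331.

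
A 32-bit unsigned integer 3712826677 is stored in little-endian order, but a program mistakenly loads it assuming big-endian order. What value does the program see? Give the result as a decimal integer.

893210077

3712826677 in 32-bit hexadecimal is 0xDD4D3D35.
Stored little-endian, the bytes at ascending addresses are 35 3D 4D DD.
Read back as big-endian, the last byte is least significant, giving 0x353D4DDD.
0x353D4DDD = 893210077.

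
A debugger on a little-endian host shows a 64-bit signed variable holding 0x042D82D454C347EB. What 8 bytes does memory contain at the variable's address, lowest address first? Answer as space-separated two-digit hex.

EB 47 C3 54 D4 82 2D 04

Split into bytes (most-significant first): 04 2D 82 D4 54 C3 47 EB.
Little-endian stores the least-significant byte at the lowest address.
So at ascending addresses the bytes are EB 47 C3 54 D4 82 2D 04.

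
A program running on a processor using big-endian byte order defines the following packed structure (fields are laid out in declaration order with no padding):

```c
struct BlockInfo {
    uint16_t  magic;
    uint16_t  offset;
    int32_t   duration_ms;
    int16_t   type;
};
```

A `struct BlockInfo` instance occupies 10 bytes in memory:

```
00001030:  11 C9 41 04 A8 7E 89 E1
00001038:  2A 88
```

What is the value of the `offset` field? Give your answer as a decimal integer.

`offset` follows `magic` (2 bytes), so it starts at byte offset 2 and occupies 2 bytes.
Bytes at offsets 2..3: 41 04.
Big-endian stores the most-significant byte at the lowest address.
The bytes are already most-significant first: 0x4104.
0x4104 = 16644.

16644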